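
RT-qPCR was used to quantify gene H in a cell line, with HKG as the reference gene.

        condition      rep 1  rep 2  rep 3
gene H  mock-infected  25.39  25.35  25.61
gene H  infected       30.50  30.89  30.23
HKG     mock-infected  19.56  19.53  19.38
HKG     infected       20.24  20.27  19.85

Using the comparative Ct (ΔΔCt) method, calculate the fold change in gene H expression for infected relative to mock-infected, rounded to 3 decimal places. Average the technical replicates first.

0.045

Mean Ct: gene H mock-infected 25.450; gene H infected 30.540; HKG mock-infected 19.490; HKG infected 20.120
ΔCt(mock-infected) = 25.450 − 19.490 = 5.960
ΔCt(infected) = 30.540 − 20.120 = 10.420
ΔΔCt = 10.420 − 5.960 = 4.460
Fold change = 2^(−4.460) = 0.0454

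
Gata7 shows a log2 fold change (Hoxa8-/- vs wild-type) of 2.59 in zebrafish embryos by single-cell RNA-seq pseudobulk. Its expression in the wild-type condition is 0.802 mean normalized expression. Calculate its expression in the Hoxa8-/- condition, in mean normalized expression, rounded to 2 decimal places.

4.83

Fold change = 2^(2.59) = 6.0210
Hoxa8-/- expression = 0.802 × 6.0210 = 4.83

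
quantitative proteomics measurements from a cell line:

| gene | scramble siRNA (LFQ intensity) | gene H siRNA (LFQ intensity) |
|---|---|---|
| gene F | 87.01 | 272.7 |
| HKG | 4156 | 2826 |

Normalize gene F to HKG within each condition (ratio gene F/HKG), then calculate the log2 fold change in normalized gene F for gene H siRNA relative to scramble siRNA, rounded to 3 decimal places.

2.204

gene F/HKG (scramble siRNA) = 87.01 / 4156 = 0.020936
gene F/HKG (gene H siRNA) = 272.7 / 2826 = 0.096497
Fold change = 0.096497 / 0.020936 = 4.6091
log2(4.6091) = 2.2045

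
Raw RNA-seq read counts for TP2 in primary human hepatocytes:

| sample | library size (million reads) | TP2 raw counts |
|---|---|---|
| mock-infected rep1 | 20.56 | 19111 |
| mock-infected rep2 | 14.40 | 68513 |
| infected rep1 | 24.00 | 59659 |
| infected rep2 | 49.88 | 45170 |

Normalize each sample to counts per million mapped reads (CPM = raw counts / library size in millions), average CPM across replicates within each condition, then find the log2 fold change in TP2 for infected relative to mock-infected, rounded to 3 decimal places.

CPM(mock-infected rep1) = 19111 / 20.56 = 929.5233
CPM(mock-infected rep2) = 68513 / 14.40 = 4757.8472
CPM(infected rep1) = 59659 / 24.00 = 2485.7917
CPM(infected rep2) = 45170 / 49.88 = 905.5734
mean CPM(mock-infected) = 2843.6853; mean CPM(infected) = 1695.6825
Fold change = 1695.6825 / 2843.6853 = 0.59630
log2(0.59630) = -0.7459

-0.746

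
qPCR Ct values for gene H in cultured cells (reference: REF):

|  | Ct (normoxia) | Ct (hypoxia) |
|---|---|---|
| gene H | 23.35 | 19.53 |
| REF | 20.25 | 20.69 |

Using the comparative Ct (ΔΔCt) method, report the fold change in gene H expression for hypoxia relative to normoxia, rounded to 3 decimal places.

ΔCt(normoxia) = 23.350 − 20.250 = 3.100
ΔCt(hypoxia) = 19.530 − 20.690 = -1.160
ΔΔCt = -1.160 − 3.100 = -4.260
Fold change = 2^(−(-4.260)) = 2^4.260 = 19.1597

19.160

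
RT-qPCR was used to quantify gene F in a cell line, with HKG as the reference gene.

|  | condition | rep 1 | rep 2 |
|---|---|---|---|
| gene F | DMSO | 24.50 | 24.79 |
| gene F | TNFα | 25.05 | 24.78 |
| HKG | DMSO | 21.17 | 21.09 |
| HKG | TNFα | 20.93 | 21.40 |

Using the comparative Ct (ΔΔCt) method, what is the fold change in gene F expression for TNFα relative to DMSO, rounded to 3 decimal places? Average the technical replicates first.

Mean Ct: gene F DMSO 24.645; gene F TNFα 24.915; HKG DMSO 21.130; HKG TNFα 21.165
ΔCt(DMSO) = 24.645 − 21.130 = 3.515
ΔCt(TNFα) = 24.915 − 21.165 = 3.750
ΔΔCt = 3.750 − 3.515 = 0.235
Fold change = 2^(−0.235) = 0.8497

0.850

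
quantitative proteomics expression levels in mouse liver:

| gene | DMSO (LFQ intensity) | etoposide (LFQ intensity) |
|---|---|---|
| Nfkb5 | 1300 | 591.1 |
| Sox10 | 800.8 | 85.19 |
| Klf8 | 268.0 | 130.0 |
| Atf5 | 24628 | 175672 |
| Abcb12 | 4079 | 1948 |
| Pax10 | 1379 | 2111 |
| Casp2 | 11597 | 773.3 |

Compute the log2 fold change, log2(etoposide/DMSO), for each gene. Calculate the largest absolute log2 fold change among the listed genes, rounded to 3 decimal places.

3.907

log2(591.1/1300) = -1.137  (Nfkb5)
log2(85.19/800.8) = -3.233  (Sox10)
log2(130.0/268.0) = -1.044  (Klf8)
log2(175672/24628) = 2.835  (Atf5)
log2(1948/4079) = -1.066  (Abcb12)
log2(2111/1379) = 0.614  (Pax10)
log2(773.3/11597) = -3.907  (Casp2)
The largest magnitude belongs to Casp2.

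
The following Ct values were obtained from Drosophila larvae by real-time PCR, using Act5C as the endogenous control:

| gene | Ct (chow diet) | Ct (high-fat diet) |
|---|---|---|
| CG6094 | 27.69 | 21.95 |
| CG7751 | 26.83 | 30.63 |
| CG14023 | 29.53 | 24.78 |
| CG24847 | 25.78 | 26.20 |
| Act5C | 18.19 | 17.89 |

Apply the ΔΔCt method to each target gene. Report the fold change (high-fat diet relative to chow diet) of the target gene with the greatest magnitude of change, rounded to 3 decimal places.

43.411

CG6094: ΔΔCt = (21.95−17.89) − (27.69−18.19) = 4.06 − 9.50 = -5.44; fold change = 2^5.44 = 43.411
CG7751: ΔΔCt = (30.63−17.89) − (26.83−18.19) = 12.74 − 8.64 = 4.10; fold change = 2^-4.10 = 0.058
CG14023: ΔΔCt = (24.78−17.89) − (29.53−18.19) = 6.89 − 11.34 = -4.45; fold change = 2^4.45 = 21.857
CG24847: ΔΔCt = (26.20−17.89) − (25.78−18.19) = 8.31 − 7.59 = 0.72; fold change = 2^-0.72 = 0.607
CG6094 has the largest |ΔΔCt| = 5.44.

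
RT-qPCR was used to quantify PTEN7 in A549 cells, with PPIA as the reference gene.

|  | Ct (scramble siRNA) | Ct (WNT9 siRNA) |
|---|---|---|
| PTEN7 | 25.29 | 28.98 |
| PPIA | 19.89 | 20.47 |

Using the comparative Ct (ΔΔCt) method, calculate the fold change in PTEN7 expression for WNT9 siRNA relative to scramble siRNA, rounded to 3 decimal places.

ΔCt(scramble siRNA) = 25.290 − 19.890 = 5.400
ΔCt(WNT9 siRNA) = 28.980 − 20.470 = 8.510
ΔΔCt = 8.510 − 5.400 = 3.110
Fold change = 2^(−3.110) = 0.1158

0.116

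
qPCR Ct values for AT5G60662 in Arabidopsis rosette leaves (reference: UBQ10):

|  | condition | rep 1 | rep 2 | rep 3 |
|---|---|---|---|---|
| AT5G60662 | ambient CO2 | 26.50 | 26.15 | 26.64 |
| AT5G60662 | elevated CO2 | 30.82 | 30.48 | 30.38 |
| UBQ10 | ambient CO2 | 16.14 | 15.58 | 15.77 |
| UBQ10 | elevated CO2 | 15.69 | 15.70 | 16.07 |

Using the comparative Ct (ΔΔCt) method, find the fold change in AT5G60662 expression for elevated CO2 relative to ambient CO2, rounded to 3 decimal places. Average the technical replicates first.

0.057

Mean Ct: AT5G60662 ambient CO2 26.430; AT5G60662 elevated CO2 30.560; UBQ10 ambient CO2 15.830; UBQ10 elevated CO2 15.820
ΔCt(ambient CO2) = 26.430 − 15.830 = 10.600
ΔCt(elevated CO2) = 30.560 − 15.820 = 14.740
ΔΔCt = 14.740 − 10.600 = 4.140
Fold change = 2^(−4.140) = 0.0567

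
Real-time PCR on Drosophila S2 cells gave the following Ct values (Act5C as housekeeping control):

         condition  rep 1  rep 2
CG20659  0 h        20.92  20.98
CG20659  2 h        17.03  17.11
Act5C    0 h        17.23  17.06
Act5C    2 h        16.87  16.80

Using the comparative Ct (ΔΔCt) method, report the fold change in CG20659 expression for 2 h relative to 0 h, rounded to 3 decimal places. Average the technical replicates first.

11.876

Mean Ct: CG20659 0 h 20.950; CG20659 2 h 17.070; Act5C 0 h 17.145; Act5C 2 h 16.835
ΔCt(0 h) = 20.950 − 17.145 = 3.805
ΔCt(2 h) = 17.070 − 16.835 = 0.235
ΔΔCt = 0.235 − 3.805 = -3.570
Fold change = 2^(−(-3.570)) = 2^3.570 = 11.8762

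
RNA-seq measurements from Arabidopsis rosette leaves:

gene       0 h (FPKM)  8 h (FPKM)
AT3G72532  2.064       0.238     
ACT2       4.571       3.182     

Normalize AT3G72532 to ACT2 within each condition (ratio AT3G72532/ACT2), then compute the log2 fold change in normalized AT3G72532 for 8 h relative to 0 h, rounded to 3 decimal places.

AT3G72532/ACT2 (0 h) = 2.064 / 4.571 = 0.45154
AT3G72532/ACT2 (8 h) = 0.238 / 3.182 = 0.074796
Fold change = 0.074796 / 0.45154 = 0.1656
log2(0.1656) = -2.5938

-2.594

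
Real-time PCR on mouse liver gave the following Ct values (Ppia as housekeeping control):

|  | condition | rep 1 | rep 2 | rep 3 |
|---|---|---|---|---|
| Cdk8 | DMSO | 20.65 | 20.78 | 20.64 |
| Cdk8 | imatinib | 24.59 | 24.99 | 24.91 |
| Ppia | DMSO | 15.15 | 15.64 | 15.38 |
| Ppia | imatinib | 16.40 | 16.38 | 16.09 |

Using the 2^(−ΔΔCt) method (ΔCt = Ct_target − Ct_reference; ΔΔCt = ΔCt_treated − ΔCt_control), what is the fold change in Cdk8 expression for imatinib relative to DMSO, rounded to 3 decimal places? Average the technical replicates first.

0.106

Mean Ct: Cdk8 DMSO 20.690; Cdk8 imatinib 24.830; Ppia DMSO 15.390; Ppia imatinib 16.290
ΔCt(DMSO) = 20.690 − 15.390 = 5.300
ΔCt(imatinib) = 24.830 − 16.290 = 8.540
ΔΔCt = 8.540 − 5.300 = 3.240
Fold change = 2^(−3.240) = 0.1058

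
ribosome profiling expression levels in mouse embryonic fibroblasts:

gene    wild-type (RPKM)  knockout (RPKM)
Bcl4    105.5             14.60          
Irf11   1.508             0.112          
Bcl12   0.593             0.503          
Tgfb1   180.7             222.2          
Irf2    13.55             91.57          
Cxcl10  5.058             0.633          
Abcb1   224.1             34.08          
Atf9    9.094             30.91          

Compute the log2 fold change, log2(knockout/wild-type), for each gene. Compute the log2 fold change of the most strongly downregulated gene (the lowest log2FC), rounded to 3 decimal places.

log2(14.60/105.5) = -2.853  (Bcl4)
log2(0.112/1.508) = -3.751  (Irf11)
log2(0.503/0.593) = -0.237  (Bcl12)
log2(222.2/180.7) = 0.298  (Tgfb1)
log2(91.57/13.55) = 2.757  (Irf2)
log2(0.633/5.058) = -2.998  (Cxcl10)
log2(34.08/224.1) = -2.717  (Abcb1)
log2(30.91/9.094) = 1.765  (Atf9)
Irf11 is most strongly downregulated.

-3.751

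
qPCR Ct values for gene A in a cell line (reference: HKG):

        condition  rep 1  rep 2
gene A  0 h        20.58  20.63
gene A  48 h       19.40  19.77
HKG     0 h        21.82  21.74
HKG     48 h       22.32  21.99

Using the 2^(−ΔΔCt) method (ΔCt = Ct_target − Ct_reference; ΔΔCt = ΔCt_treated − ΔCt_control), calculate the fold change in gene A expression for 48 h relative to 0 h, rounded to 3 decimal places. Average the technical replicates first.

Mean Ct: gene A 0 h 20.605; gene A 48 h 19.585; HKG 0 h 21.780; HKG 48 h 22.155
ΔCt(0 h) = 20.605 − 21.780 = -1.175
ΔCt(48 h) = 19.585 − 22.155 = -2.570
ΔΔCt = -2.570 − (-1.175) = -1.395
Fold change = 2^(−(-1.395)) = 2^1.395 = 2.6299

2.630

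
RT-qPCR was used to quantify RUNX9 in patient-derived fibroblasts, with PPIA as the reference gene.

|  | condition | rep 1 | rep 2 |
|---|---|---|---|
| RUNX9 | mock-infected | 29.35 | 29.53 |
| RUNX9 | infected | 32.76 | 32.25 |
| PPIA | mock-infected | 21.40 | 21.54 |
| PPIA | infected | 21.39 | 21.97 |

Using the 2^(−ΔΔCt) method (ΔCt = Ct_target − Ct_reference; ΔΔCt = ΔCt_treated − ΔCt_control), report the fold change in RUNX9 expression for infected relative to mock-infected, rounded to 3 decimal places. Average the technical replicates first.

0.138

Mean Ct: RUNX9 mock-infected 29.440; RUNX9 infected 32.505; PPIA mock-infected 21.470; PPIA infected 21.680
ΔCt(mock-infected) = 29.440 − 21.470 = 7.970
ΔCt(infected) = 32.505 − 21.680 = 10.825
ΔΔCt = 10.825 − 7.970 = 2.855
Fold change = 2^(−2.855) = 0.1382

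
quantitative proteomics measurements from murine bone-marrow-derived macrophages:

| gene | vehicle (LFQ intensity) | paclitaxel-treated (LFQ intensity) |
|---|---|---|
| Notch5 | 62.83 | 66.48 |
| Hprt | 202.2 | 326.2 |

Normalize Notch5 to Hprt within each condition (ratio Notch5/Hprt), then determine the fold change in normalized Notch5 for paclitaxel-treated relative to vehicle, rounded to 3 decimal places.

0.656

Notch5/Hprt (vehicle) = 62.83 / 202.2 = 0.31073
Notch5/Hprt (paclitaxel-treated) = 66.48 / 326.2 = 0.2038
Fold change = 0.2038 / 0.31073 = 0.6559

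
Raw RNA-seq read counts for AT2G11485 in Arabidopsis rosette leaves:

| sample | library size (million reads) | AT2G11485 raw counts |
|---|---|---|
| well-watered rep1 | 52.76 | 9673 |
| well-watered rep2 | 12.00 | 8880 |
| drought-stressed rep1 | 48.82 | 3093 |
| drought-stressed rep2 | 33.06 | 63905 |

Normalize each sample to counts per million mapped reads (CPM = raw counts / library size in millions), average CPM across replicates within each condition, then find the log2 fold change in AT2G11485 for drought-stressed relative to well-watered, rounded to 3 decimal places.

1.112

CPM(well-watered rep1) = 9673 / 52.76 = 183.3397
CPM(well-watered rep2) = 8880 / 12.00 = 740.0000
CPM(drought-stressed rep1) = 3093 / 48.82 = 63.3552
CPM(drought-stressed rep2) = 63905 / 33.06 = 1933.0006
mean CPM(well-watered) = 461.6698; mean CPM(drought-stressed) = 998.1779
Fold change = 998.1779 / 461.6698 = 2.16210
log2(2.16210) = 1.1124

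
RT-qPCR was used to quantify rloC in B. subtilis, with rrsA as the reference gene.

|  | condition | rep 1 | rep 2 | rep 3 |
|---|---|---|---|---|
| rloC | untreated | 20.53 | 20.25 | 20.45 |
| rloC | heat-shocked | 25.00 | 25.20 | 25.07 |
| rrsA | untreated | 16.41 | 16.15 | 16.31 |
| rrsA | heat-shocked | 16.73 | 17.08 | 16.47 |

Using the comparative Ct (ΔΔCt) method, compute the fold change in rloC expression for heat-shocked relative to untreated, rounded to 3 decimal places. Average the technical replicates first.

Mean Ct: rloC untreated 20.410; rloC heat-shocked 25.090; rrsA untreated 16.290; rrsA heat-shocked 16.760
ΔCt(untreated) = 20.410 − 16.290 = 4.120
ΔCt(heat-shocked) = 25.090 − 16.760 = 8.330
ΔΔCt = 8.330 − 4.120 = 4.210
Fold change = 2^(−4.210) = 0.0540

0.054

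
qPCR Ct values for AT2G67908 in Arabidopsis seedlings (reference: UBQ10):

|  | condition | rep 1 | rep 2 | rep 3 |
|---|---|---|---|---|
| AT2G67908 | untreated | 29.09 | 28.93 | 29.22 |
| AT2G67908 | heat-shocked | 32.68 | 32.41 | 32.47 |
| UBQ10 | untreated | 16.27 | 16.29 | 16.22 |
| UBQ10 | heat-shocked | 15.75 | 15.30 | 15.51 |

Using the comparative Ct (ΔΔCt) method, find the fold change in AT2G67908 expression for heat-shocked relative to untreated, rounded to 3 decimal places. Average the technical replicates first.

0.055

Mean Ct: AT2G67908 untreated 29.080; AT2G67908 heat-shocked 32.520; UBQ10 untreated 16.260; UBQ10 heat-shocked 15.520
ΔCt(untreated) = 29.080 − 16.260 = 12.820
ΔCt(heat-shocked) = 32.520 − 15.520 = 17.000
ΔΔCt = 17.000 − 12.820 = 4.180
Fold change = 2^(−4.180) = 0.0552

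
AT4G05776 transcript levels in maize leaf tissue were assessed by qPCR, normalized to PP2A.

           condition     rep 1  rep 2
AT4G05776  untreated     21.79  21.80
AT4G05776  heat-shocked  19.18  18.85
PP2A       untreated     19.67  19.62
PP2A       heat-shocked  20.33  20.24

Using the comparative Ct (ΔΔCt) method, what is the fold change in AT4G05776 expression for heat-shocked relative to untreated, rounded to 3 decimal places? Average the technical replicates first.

10.703

Mean Ct: AT4G05776 untreated 21.795; AT4G05776 heat-shocked 19.015; PP2A untreated 19.645; PP2A heat-shocked 20.285
ΔCt(untreated) = 21.795 − 19.645 = 2.150
ΔCt(heat-shocked) = 19.015 − 20.285 = -1.270
ΔΔCt = -1.270 − 2.150 = -3.420
Fold change = 2^(−(-3.420)) = 2^3.420 = 10.7034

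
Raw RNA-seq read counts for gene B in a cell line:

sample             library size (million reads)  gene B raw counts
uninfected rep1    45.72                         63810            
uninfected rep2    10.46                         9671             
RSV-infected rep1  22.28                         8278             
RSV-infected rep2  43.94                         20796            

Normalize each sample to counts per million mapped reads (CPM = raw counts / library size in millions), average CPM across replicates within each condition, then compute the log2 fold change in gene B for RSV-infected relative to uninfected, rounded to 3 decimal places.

CPM(uninfected rep1) = 63810 / 45.72 = 1395.6693
CPM(uninfected rep2) = 9671 / 10.46 = 924.5698
CPM(RSV-infected rep1) = 8278 / 22.28 = 371.5440
CPM(RSV-infected rep2) = 20796 / 43.94 = 473.2817
mean CPM(uninfected) = 1160.1195; mean CPM(RSV-infected) = 422.4129
Fold change = 422.4129 / 1160.1195 = 0.36411
log2(0.36411) = -1.4575

-1.458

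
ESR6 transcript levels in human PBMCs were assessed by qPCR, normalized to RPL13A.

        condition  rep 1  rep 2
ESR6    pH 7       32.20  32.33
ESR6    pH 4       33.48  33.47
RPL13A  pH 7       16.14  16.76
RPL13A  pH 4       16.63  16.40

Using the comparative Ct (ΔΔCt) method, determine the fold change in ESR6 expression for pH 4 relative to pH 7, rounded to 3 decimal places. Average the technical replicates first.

Mean Ct: ESR6 pH 7 32.265; ESR6 pH 4 33.475; RPL13A pH 7 16.450; RPL13A pH 4 16.515
ΔCt(pH 7) = 32.265 − 16.450 = 15.815
ΔCt(pH 4) = 33.475 − 16.515 = 16.960
ΔΔCt = 16.960 − 15.815 = 1.145
Fold change = 2^(−1.145) = 0.4522

0.452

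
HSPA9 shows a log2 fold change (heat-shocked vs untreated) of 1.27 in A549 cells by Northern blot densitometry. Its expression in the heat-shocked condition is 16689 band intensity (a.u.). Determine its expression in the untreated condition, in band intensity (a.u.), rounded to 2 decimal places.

Fold change = 2^(1.27) = 2.4116
untreated expression = 16689 / 2.4116 = 6920.26

6920.26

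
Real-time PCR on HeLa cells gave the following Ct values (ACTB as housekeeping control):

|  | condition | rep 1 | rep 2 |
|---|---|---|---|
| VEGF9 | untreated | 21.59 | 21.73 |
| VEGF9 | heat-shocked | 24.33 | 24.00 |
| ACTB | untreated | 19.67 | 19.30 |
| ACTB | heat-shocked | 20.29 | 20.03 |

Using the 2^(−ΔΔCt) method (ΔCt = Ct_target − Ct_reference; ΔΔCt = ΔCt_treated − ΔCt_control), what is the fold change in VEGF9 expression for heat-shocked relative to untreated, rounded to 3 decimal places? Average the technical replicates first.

0.281

Mean Ct: VEGF9 untreated 21.660; VEGF9 heat-shocked 24.165; ACTB untreated 19.485; ACTB heat-shocked 20.160
ΔCt(untreated) = 21.660 − 19.485 = 2.175
ΔCt(heat-shocked) = 24.165 − 20.160 = 4.005
ΔΔCt = 4.005 − 2.175 = 1.830
Fold change = 2^(−1.830) = 0.2813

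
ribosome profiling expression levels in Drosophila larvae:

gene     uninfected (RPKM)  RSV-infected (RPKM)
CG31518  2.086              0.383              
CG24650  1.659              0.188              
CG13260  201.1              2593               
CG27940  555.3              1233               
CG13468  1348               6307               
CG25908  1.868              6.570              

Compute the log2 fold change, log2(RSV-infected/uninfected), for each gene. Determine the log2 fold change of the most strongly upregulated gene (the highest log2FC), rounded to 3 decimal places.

log2(0.383/2.086) = -2.445  (CG31518)
log2(0.188/1.659) = -3.142  (CG24650)
log2(2593/201.1) = 3.689  (CG13260)
log2(1233/555.3) = 1.151  (CG27940)
log2(6307/1348) = 2.226  (CG13468)
log2(6.570/1.868) = 1.814  (CG25908)
CG13260 is most strongly upregulated.

3.689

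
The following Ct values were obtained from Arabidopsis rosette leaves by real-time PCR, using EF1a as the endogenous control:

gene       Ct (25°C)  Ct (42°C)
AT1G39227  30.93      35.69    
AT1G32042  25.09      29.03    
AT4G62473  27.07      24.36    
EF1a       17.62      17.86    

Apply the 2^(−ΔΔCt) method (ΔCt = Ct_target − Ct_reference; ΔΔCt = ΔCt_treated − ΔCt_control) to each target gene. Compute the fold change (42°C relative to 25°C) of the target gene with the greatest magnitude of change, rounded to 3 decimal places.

AT1G39227: ΔΔCt = (35.69−17.86) − (30.93−17.62) = 17.83 − 13.31 = 4.52; fold change = 2^-4.52 = 0.044
AT1G32042: ΔΔCt = (29.03−17.86) − (25.09−17.62) = 11.17 − 7.47 = 3.70; fold change = 2^-3.70 = 0.077
AT4G62473: ΔΔCt = (24.36−17.86) − (27.07−17.62) = 6.50 − 9.45 = -2.95; fold change = 2^2.95 = 7.727
AT1G39227 has the largest |ΔΔCt| = 4.52.

0.044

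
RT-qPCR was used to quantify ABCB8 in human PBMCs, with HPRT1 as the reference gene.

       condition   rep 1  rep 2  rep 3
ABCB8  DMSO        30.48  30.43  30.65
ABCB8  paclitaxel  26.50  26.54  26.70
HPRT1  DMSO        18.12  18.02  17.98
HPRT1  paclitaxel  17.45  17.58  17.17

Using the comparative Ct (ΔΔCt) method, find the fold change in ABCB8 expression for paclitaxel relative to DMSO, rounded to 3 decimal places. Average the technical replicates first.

Mean Ct: ABCB8 DMSO 30.520; ABCB8 paclitaxel 26.580; HPRT1 DMSO 18.040; HPRT1 paclitaxel 17.400
ΔCt(DMSO) = 30.520 − 18.040 = 12.480
ΔCt(paclitaxel) = 26.580 − 17.400 = 9.180
ΔΔCt = 9.180 − 12.480 = -3.300
Fold change = 2^(−(-3.300)) = 2^3.300 = 9.8492

9.849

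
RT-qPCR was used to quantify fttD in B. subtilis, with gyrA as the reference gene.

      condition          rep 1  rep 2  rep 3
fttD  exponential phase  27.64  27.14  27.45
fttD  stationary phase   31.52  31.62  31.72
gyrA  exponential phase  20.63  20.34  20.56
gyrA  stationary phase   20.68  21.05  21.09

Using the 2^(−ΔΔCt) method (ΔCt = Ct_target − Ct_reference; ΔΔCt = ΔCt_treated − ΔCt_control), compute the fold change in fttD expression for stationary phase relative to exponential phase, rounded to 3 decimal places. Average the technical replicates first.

0.073

Mean Ct: fttD exponential phase 27.410; fttD stationary phase 31.620; gyrA exponential phase 20.510; gyrA stationary phase 20.940
ΔCt(exponential phase) = 27.410 − 20.510 = 6.900
ΔCt(stationary phase) = 31.620 − 20.940 = 10.680
ΔΔCt = 10.680 − 6.900 = 3.780
Fold change = 2^(−3.780) = 0.0728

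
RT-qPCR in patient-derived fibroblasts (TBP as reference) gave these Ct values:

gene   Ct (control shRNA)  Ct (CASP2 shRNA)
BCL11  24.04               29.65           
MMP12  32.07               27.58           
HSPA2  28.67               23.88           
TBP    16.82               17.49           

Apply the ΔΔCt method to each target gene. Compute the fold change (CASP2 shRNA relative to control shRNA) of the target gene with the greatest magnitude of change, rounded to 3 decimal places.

BCL11: ΔΔCt = (29.65−17.49) − (24.04−16.82) = 12.16 − 7.22 = 4.94; fold change = 2^-4.94 = 0.033
MMP12: ΔΔCt = (27.58−17.49) − (32.07−16.82) = 10.09 − 15.25 = -5.16; fold change = 2^5.16 = 35.753
HSPA2: ΔΔCt = (23.88−17.49) − (28.67−16.82) = 6.39 − 11.85 = -5.46; fold change = 2^5.46 = 44.017
HSPA2 has the largest |ΔΔCt| = 5.46.

44.017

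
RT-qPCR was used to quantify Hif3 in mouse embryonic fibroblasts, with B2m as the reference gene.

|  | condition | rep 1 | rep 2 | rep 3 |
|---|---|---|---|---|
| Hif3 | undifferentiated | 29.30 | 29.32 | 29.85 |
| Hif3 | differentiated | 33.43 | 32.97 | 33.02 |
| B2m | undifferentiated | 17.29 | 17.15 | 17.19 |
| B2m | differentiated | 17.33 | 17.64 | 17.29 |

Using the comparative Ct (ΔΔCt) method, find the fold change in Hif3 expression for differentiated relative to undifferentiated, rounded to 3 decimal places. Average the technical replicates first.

Mean Ct: Hif3 undifferentiated 29.490; Hif3 differentiated 33.140; B2m undifferentiated 17.210; B2m differentiated 17.420
ΔCt(undifferentiated) = 29.490 − 17.210 = 12.280
ΔCt(differentiated) = 33.140 − 17.420 = 15.720
ΔΔCt = 15.720 − 12.280 = 3.440
Fold change = 2^(−3.440) = 0.0921

0.092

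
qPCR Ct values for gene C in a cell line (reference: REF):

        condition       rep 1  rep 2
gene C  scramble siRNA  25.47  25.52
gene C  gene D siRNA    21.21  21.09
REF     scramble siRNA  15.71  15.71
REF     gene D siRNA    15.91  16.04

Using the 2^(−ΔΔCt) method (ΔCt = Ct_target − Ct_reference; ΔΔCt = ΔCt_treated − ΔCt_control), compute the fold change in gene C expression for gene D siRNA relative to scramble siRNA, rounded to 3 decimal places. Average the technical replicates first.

Mean Ct: gene C scramble siRNA 25.495; gene C gene D siRNA 21.150; REF scramble siRNA 15.710; REF gene D siRNA 15.975
ΔCt(scramble siRNA) = 25.495 − 15.710 = 9.785
ΔCt(gene D siRNA) = 21.150 − 15.975 = 5.175
ΔΔCt = 5.175 − 9.785 = -4.610
Fold change = 2^(−(-4.610)) = 2^4.610 = 24.4201

24.420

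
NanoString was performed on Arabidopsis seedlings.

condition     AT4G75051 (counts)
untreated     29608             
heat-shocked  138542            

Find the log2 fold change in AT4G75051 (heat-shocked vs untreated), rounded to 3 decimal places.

Fold change = 138542 / 29608 = 4.6792
log2(4.6792) = 2.2263

2.226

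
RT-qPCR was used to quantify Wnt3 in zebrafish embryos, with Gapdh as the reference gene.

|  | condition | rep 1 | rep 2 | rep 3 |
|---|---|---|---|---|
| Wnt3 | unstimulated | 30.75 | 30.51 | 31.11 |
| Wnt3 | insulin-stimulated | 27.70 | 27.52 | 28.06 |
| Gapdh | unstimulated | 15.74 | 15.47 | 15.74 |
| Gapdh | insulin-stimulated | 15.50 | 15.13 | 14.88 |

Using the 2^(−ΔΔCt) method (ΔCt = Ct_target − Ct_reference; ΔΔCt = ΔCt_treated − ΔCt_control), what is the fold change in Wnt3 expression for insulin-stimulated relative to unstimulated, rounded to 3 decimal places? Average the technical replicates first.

5.856

Mean Ct: Wnt3 unstimulated 30.790; Wnt3 insulin-stimulated 27.760; Gapdh unstimulated 15.650; Gapdh insulin-stimulated 15.170
ΔCt(unstimulated) = 30.790 − 15.650 = 15.140
ΔCt(insulin-stimulated) = 27.760 − 15.170 = 12.590
ΔΔCt = 12.590 − 15.140 = -2.550
Fold change = 2^(−(-2.550)) = 2^2.550 = 5.8563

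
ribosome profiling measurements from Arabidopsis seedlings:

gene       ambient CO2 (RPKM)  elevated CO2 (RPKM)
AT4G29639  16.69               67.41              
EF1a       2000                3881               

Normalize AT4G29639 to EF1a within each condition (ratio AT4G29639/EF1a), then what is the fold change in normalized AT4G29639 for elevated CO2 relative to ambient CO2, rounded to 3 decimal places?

AT4G29639/EF1a (ambient CO2) = 16.69 / 2000 = 0.008345
AT4G29639/EF1a (elevated CO2) = 67.41 / 3881 = 0.017369
Fold change = 0.017369 / 0.008345 = 2.0814

2.081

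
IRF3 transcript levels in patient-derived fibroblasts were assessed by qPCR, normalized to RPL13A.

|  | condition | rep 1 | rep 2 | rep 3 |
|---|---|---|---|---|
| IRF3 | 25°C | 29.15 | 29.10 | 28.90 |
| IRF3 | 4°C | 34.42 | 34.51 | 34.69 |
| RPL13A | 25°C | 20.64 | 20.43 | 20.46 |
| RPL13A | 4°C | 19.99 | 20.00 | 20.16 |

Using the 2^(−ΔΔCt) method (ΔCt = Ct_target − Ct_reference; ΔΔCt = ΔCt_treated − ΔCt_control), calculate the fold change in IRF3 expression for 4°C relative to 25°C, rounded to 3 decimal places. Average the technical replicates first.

Mean Ct: IRF3 25°C 29.050; IRF3 4°C 34.540; RPL13A 25°C 20.510; RPL13A 4°C 20.050
ΔCt(25°C) = 29.050 − 20.510 = 8.540
ΔCt(4°C) = 34.540 − 20.050 = 14.490
ΔΔCt = 14.490 − 8.540 = 5.950
Fold change = 2^(−5.950) = 0.0162

0.016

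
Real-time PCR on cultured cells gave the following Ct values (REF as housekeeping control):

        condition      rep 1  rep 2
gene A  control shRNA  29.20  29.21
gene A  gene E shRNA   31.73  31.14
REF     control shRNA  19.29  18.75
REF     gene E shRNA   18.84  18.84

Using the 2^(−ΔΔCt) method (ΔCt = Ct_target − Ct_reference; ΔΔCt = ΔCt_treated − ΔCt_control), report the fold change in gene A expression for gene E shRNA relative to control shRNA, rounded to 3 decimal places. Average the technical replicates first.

0.188

Mean Ct: gene A control shRNA 29.205; gene A gene E shRNA 31.435; REF control shRNA 19.020; REF gene E shRNA 18.840
ΔCt(control shRNA) = 29.205 − 19.020 = 10.185
ΔCt(gene E shRNA) = 31.435 − 18.840 = 12.595
ΔΔCt = 12.595 − 10.185 = 2.410
Fold change = 2^(−2.410) = 0.1882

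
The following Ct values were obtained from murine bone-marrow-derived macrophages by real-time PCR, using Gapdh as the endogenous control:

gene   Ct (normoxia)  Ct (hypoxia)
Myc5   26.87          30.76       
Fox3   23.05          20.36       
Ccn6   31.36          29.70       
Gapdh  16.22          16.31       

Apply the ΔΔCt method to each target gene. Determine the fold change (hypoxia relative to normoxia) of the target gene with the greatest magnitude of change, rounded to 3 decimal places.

Myc5: ΔΔCt = (30.76−16.31) − (26.87−16.22) = 14.45 − 10.65 = 3.80; fold change = 2^-3.80 = 0.072
Fox3: ΔΔCt = (20.36−16.31) − (23.05−16.22) = 4.05 − 6.83 = -2.78; fold change = 2^2.78 = 6.869
Ccn6: ΔΔCt = (29.70−16.31) − (31.36−16.22) = 13.39 − 15.14 = -1.75; fold change = 2^1.75 = 3.364
Myc5 has the largest |ΔΔCt| = 3.80.

0.072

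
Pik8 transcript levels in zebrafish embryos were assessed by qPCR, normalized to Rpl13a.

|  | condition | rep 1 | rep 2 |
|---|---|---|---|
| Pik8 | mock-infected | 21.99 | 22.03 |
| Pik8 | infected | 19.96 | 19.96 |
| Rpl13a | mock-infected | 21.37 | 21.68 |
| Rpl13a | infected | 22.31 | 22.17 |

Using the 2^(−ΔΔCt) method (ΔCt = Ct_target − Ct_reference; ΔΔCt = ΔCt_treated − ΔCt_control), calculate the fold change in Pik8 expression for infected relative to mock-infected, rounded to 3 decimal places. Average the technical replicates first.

Mean Ct: Pik8 mock-infected 22.010; Pik8 infected 19.960; Rpl13a mock-infected 21.525; Rpl13a infected 22.240
ΔCt(mock-infected) = 22.010 − 21.525 = 0.485
ΔCt(infected) = 19.960 − 22.240 = -2.280
ΔΔCt = -2.280 − 0.485 = -2.765
Fold change = 2^(−(-2.765)) = 2^2.765 = 6.7975

6.797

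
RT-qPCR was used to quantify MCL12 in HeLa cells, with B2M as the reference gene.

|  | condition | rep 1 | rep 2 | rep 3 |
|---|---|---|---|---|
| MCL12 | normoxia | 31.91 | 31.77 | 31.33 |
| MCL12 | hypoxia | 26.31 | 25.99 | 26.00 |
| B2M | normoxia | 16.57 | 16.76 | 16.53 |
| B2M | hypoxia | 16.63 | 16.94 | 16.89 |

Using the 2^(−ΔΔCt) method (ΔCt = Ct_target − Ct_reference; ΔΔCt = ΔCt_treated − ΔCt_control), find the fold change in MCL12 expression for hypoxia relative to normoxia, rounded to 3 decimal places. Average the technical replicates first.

54.569

Mean Ct: MCL12 normoxia 31.670; MCL12 hypoxia 26.100; B2M normoxia 16.620; B2M hypoxia 16.820
ΔCt(normoxia) = 31.670 − 16.620 = 15.050
ΔCt(hypoxia) = 26.100 − 16.820 = 9.280
ΔΔCt = 9.280 − 15.050 = -5.770
Fold change = 2^(−(-5.770)) = 2^5.770 = 54.5686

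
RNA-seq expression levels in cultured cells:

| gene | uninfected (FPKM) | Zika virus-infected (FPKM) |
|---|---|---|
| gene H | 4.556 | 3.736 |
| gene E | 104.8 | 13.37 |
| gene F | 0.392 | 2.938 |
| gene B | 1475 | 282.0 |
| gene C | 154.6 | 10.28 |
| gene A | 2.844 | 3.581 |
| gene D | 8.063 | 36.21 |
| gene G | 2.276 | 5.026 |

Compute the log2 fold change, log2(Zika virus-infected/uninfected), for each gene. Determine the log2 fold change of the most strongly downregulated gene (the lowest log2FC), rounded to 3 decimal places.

-3.911

log2(3.736/4.556) = -0.286  (gene H)
log2(13.37/104.8) = -2.971  (gene E)
log2(2.938/0.392) = 2.906  (gene F)
log2(282.0/1475) = -2.387  (gene B)
log2(10.28/154.6) = -3.911  (gene C)
log2(3.581/2.844) = 0.332  (gene A)
log2(36.21/8.063) = 2.167  (gene D)
log2(5.026/2.276) = 1.143  (gene G)
gene C is most strongly downregulated.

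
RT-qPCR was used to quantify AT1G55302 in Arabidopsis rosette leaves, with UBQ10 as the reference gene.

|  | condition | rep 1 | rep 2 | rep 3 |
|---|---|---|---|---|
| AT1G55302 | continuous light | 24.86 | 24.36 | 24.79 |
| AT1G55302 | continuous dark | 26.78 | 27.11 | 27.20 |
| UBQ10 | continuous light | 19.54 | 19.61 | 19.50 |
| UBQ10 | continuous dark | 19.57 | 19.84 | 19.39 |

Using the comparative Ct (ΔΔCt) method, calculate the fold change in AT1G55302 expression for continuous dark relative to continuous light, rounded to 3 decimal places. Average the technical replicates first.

Mean Ct: AT1G55302 continuous light 24.670; AT1G55302 continuous dark 27.030; UBQ10 continuous light 19.550; UBQ10 continuous dark 19.600
ΔCt(continuous light) = 24.670 − 19.550 = 5.120
ΔCt(continuous dark) = 27.030 − 19.600 = 7.430
ΔΔCt = 7.430 − 5.120 = 2.310
Fold change = 2^(−2.310) = 0.2017

0.202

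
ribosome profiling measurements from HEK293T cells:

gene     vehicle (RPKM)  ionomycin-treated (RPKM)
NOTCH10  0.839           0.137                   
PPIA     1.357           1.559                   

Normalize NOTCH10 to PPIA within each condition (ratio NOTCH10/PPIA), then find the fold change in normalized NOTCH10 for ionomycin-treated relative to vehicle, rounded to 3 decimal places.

NOTCH10/PPIA (vehicle) = 0.839 / 1.357 = 0.61828
NOTCH10/PPIA (ionomycin-treated) = 0.137 / 1.559 = 0.087877
Fold change = 0.087877 / 0.61828 = 0.1421

0.142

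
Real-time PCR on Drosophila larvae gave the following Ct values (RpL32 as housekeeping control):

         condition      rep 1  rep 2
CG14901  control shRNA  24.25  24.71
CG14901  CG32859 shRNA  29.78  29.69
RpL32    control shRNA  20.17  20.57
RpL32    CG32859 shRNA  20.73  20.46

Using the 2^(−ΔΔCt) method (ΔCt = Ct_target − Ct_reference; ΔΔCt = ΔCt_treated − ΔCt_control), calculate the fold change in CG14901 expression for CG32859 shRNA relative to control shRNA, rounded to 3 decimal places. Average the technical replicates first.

0.031

Mean Ct: CG14901 control shRNA 24.480; CG14901 CG32859 shRNA 29.735; RpL32 control shRNA 20.370; RpL32 CG32859 shRNA 20.595
ΔCt(control shRNA) = 24.480 − 20.370 = 4.110
ΔCt(CG32859 shRNA) = 29.735 − 20.595 = 9.140
ΔΔCt = 9.140 − 4.110 = 5.030
Fold change = 2^(−5.030) = 0.0306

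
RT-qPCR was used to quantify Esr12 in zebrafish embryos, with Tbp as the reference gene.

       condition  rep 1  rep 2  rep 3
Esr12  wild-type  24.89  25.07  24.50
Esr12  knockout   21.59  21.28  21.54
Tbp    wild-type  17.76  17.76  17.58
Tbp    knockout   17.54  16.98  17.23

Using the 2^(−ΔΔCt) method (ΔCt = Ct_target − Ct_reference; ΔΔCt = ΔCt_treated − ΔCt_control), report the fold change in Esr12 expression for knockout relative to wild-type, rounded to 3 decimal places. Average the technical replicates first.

Mean Ct: Esr12 wild-type 24.820; Esr12 knockout 21.470; Tbp wild-type 17.700; Tbp knockout 17.250
ΔCt(wild-type) = 24.820 − 17.700 = 7.120
ΔCt(knockout) = 21.470 − 17.250 = 4.220
ΔΔCt = 4.220 − 7.120 = -2.900
Fold change = 2^(−(-2.900)) = 2^2.900 = 7.4643

7.464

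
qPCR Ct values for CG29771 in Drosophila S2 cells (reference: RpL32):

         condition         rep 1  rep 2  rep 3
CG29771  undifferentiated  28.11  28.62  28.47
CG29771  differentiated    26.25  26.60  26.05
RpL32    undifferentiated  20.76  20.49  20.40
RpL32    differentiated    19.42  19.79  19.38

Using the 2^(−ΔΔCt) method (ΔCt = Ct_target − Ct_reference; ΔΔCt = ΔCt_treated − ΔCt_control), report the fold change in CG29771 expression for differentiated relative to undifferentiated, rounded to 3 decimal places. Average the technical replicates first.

2.114

Mean Ct: CG29771 undifferentiated 28.400; CG29771 differentiated 26.300; RpL32 undifferentiated 20.550; RpL32 differentiated 19.530
ΔCt(undifferentiated) = 28.400 − 20.550 = 7.850
ΔCt(differentiated) = 26.300 − 19.530 = 6.770
ΔΔCt = 6.770 − 7.850 = -1.080
Fold change = 2^(−(-1.080)) = 2^1.080 = 2.1140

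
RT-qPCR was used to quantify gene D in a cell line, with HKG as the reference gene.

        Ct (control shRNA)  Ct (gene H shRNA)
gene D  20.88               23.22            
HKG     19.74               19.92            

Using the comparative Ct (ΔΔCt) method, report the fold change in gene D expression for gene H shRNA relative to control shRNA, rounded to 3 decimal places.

ΔCt(control shRNA) = 20.880 − 19.740 = 1.140
ΔCt(gene H shRNA) = 23.220 − 19.920 = 3.300
ΔΔCt = 3.300 − 1.140 = 2.160
Fold change = 2^(−2.160) = 0.2238

0.224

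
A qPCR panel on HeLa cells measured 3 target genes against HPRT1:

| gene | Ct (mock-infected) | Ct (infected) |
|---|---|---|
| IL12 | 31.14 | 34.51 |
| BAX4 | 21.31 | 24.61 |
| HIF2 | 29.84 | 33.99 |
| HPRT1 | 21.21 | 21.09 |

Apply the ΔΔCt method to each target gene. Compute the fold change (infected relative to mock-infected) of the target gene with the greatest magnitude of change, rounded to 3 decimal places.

IL12: ΔΔCt = (34.51−21.09) − (31.14−21.21) = 13.42 − 9.93 = 3.49; fold change = 2^-3.49 = 0.089
BAX4: ΔΔCt = (24.61−21.09) − (21.31−21.21) = 3.52 − 0.10 = 3.42; fold change = 2^-3.42 = 0.093
HIF2: ΔΔCt = (33.99−21.09) − (29.84−21.21) = 12.90 − 8.63 = 4.27; fold change = 2^-4.27 = 0.052
HIF2 has the largest |ΔΔCt| = 4.27.

0.052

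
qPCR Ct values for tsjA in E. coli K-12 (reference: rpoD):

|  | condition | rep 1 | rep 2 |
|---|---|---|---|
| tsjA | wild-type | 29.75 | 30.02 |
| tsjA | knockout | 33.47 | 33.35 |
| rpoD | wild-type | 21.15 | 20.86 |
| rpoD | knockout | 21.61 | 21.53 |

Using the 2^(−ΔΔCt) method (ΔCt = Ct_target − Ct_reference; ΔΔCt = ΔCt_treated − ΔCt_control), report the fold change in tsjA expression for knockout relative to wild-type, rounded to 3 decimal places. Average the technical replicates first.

0.129

Mean Ct: tsjA wild-type 29.885; tsjA knockout 33.410; rpoD wild-type 21.005; rpoD knockout 21.570
ΔCt(wild-type) = 29.885 − 21.005 = 8.880
ΔCt(knockout) = 33.410 − 21.570 = 11.840
ΔΔCt = 11.840 − 8.880 = 2.960
Fold change = 2^(−2.960) = 0.1285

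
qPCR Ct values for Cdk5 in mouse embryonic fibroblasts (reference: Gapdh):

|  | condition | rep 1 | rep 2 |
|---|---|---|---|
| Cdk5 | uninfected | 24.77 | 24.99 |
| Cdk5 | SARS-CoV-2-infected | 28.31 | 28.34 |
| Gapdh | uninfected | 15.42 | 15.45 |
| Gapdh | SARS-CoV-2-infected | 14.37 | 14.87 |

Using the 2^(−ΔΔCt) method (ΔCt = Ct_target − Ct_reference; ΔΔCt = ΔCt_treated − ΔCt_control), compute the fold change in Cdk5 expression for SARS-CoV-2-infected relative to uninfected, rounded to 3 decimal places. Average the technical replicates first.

Mean Ct: Cdk5 uninfected 24.880; Cdk5 SARS-CoV-2-infected 28.325; Gapdh uninfected 15.435; Gapdh SARS-CoV-2-infected 14.620
ΔCt(uninfected) = 24.880 − 15.435 = 9.445
ΔCt(SARS-CoV-2-infected) = 28.325 − 14.620 = 13.705
ΔΔCt = 13.705 − 9.445 = 4.260
Fold change = 2^(−4.260) = 0.0522

0.052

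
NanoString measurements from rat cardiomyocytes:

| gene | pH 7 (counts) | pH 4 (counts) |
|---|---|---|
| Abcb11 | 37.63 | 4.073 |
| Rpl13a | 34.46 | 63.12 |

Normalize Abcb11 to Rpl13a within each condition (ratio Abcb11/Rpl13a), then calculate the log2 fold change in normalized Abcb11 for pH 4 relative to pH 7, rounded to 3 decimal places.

Abcb11/Rpl13a (pH 7) = 37.63 / 34.46 = 1.092
Abcb11/Rpl13a (pH 4) = 4.073 / 63.12 = 0.064528
Fold change = 0.064528 / 1.092 = 0.0591
log2(0.0591) = -4.0809

-4.081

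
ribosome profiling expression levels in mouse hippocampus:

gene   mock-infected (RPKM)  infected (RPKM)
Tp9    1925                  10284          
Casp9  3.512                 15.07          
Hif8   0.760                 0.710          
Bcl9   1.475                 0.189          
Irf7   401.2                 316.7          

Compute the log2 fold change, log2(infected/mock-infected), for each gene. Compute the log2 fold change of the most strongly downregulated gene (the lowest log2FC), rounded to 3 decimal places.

log2(10284/1925) = 2.417  (Tp9)
log2(15.07/3.512) = 2.101  (Casp9)
log2(0.710/0.760) = -0.098  (Hif8)
log2(0.189/1.475) = -2.964  (Bcl9)
log2(316.7/401.2) = -0.341  (Irf7)
Bcl9 is most strongly downregulated.

-2.964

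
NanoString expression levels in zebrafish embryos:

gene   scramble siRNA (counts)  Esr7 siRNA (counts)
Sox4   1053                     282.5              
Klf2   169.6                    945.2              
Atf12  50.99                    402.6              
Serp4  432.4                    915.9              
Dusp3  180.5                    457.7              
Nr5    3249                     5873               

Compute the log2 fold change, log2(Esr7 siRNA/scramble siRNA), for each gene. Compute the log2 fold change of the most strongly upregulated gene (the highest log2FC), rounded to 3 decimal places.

log2(282.5/1053) = -1.898  (Sox4)
log2(945.2/169.6) = 2.478  (Klf2)
log2(402.6/50.99) = 2.981  (Atf12)
log2(915.9/432.4) = 1.083  (Serp4)
log2(457.7/180.5) = 1.342  (Dusp3)
log2(5873/3249) = 0.854  (Nr5)
Atf12 is most strongly upregulated.

2.981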